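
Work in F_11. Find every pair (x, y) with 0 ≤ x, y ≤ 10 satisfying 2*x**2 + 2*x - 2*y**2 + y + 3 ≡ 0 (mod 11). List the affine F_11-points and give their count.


Affine F_11-points: {(0, 7), (0, 10), (2, 3), (4, 8), (4, 9), (6, 8), (6, 9), (8, 3), (10, 7), (10, 10)}; count = 10.

For each of the 121 pairs (x, y) ∈ F_11², evaluate f(x, y) mod 11. Record the zeros.
  x = 0: [0↦3, 1↦2, 2↦8, 3↦10, 4↦8, 5↦2, 6↦3, 7↦0, 8↦4, 9↦4, 10↦0]  zeros at y ∈ {7, 10}
  x = 1: [0↦7, 1↦6, 2↦1, 3↦3, 4↦1, 5↦6, 6↦7, 7↦4, 8↦8, 9↦8, 10↦4]  zeros at y ∈ ∅
  x = 2: [0↦4, 1↦3, 2↦9, 3↦0, 4↦9, 5↦3, 6↦4, 7↦1, 8↦5, 9↦5, 10↦1]  zeros at y ∈ {3}
  x = 3: [0↦5, 1↦4, 2↦10, 3↦1, 4↦10, 5↦4, 6↦5, 7↦2, 8↦6, 9↦6, 10↦2]  zeros at y ∈ ∅
  x = 4: [0↦10, 1↦9, 2↦4, 3↦6, 4↦4, 5↦9, 6↦10, 7↦7, 8↦0, 9↦0, 10↦7]  zeros at y ∈ {8, 9}
  x = 5: [0↦8, 1↦7, 2↦2, 3↦4, 4↦2, 5↦7, 6↦8, 7↦5, 8↦9, 9↦9, 10↦5]  zeros at y ∈ ∅
  x = 6: [0↦10, 1↦9, 2↦4, 3↦6, 4↦4, 5↦9, 6↦10, 7↦7, 8↦0, 9↦0, 10↦7]  zeros at y ∈ {8, 9}
  x = 7: [0↦5, 1↦4, 2↦10, 3↦1, 4↦10, 5↦4, 6↦5, 7↦2, 8↦6, 9↦6, 10↦2]  zeros at y ∈ ∅
  x = 8: [0↦4, 1↦3, 2↦9, 3↦0, 4↦9, 5↦3, 6↦4, 7↦1, 8↦5, 9↦5, 10↦1]  zeros at y ∈ {3}
  x = 9: [0↦7, 1↦6, 2↦1, 3↦3, 4↦1, 5↦6, 6↦7, 7↦4, 8↦8, 9↦8, 10↦4]  zeros at y ∈ ∅
  x = 10: [0↦3, 1↦2, 2↦8, 3↦10, 4↦8, 5↦2, 6↦3, 7↦0, 8↦4, 9↦4, 10↦0]  zeros at y ∈ {7, 10}
Collecting zeros: affine points = {(0, 7), (0, 10), (2, 3), (4, 8), (4, 9), (6, 8), (6, 9), (8, 3), (10, 7), (10, 10)}.
Total count |C(F_11)_aff| = 10.


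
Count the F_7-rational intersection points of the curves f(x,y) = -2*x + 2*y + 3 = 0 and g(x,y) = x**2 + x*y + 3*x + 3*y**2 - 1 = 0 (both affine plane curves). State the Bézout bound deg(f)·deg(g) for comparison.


Common zeros: ∅; count = 0; Bézout bound = 2.

deg(f) = 1, deg(g) = 2, so Bézout bound = 2.
Scan x ∈ F_7. For each x, list the y ∈ F_7 with f(x, y) ≡ 0 and those with g(x, y) ≡ 0 (mod 7); the common zeros in that column are the intersection.
  x = 0: f ≡ 0 at y ∈ {2}; g ≡ 0 at y ∈ ∅; common: ∅.
  x = 1: f ≡ 0 at y ∈ {3}; g ≡ 0 at y ∈ {1}; common: ∅.
  x = 2: f ≡ 0 at y ∈ {4}; g ≡ 0 at y ∈ {1, 3}; common: ∅.
  x = 3: f ≡ 0 at y ∈ {5}; g ≡ 0 at y ∈ {2, 4}; common: ∅.
  x = 4: f ≡ 0 at y ∈ {6}; g ≡ 0 at y ∈ {4}; common: ∅.
  x = 5: f ≡ 0 at y ∈ {0}; g ≡ 0 at y ∈ ∅; common: ∅.
  x = 6: f ≡ 0 at y ∈ {1}; g ≡ 0 at y ∈ {2, 3}; common: ∅.
Collecting: common zeros = ∅, so the count is 0.
Comparison with the Bézout bound: 0 ≤ 2 = deg(f)·deg(g), as expected for curves with no common component (the affine F_7-count falls short of the bound because intersections may lie at infinity, over extension fields, or carry multiplicity).


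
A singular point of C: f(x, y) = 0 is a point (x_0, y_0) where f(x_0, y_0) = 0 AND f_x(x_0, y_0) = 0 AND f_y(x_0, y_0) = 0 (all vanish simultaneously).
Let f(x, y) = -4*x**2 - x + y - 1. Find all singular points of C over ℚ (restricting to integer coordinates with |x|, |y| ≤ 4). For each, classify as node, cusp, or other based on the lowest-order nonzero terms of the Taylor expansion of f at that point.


No singular points in the scanned grid; C is smooth there.

Compute partial derivatives:
  f_x = -8*x - 1.
  f_y = 1.
f_y = 1 is a nonzero constant, so f_y never vanishes: no point (x, y) can satisfy f = f_x = f_y = 0. In particular no (x, y) ∈ {−4, ..., 4}² is singular; the curve is smooth.


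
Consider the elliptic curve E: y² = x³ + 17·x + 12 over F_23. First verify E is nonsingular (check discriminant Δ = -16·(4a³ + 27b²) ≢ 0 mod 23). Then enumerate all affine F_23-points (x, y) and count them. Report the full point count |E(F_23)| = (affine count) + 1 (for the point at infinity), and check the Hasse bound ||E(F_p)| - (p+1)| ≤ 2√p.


Affine points = {(0, 9), (0, 14), (2, 10), (2, 13), (4, 11), (4, 12), (6, 10), (6, 13), (8, 4), (8, 19), (10, 3), (10, 20), (11, 9), (11, 14), (12, 9), (12, 14), (14, 2), (14, 21), (15, 10), (15, 13), (17, 4), (17, 19), (18, 3), (18, 20), (19, 8), (19, 15), (20, 7), (20, 16), (21, 4), (21, 19)}; affine count = 30; |E(F_23)| = 31.

Discriminant check: Δ ∝ 4a³ + 27b² = 4·17³ + 27·12² = 4·4913 + 27·144 ≡ 11 (mod 23). Nonzero ⇒ E is nonsingular.
For each x ∈ F_23, compute rhs = x³ + 17·x + 12 mod 23, then count y ∈ F_23 with y² ≡ rhs.
  x = 0: rhs = 12, matching y values: 9, 14 (2 points).
  x = 1: rhs = 7, matching y values: none (0 points).
  x = 2: rhs = 8, matching y values: 10, 13 (2 points).
  x = 3: rhs = 21, matching y values: none (0 points).
  x = 4: rhs = 6, matching y values: 11, 12 (2 points).
  x = 5: rhs = 15, matching y values: none (0 points).
  x = 6: rhs = 8, matching y values: 10, 13 (2 points).
  x = 7: rhs = 14, matching y values: none (0 points).
  x = 8: rhs = 16, matching y values: 4, 19 (2 points).
  x = 9: rhs = 20, matching y values: none (0 points).
  x = 10: rhs = 9, matching y values: 3, 20 (2 points).
  x = 11: rhs = 12, matching y values: 9, 14 (2 points).
  x = 12: rhs = 12, matching y values: 9, 14 (2 points).
  x = 13: rhs = 15, matching y values: none (0 points).
  x = 14: rhs = 4, matching y values: 2, 21 (2 points).
  x = 15: rhs = 8, matching y values: 10, 13 (2 points).
  x = 16: rhs = 10, matching y values: none (0 points).
  x = 17: rhs = 16, matching y values: 4, 19 (2 points).
  x = 18: rhs = 9, matching y values: 3, 20 (2 points).
  x = 19: rhs = 18, matching y values: 8, 15 (2 points).
  x = 20: rhs = 3, matching y values: 7, 16 (2 points).
  x = 21: rhs = 16, matching y values: 4, 19 (2 points).
  x = 22: rhs = 17, matching y values: none (0 points).
Total affine count: 30.
Full point count |E(F_23)| = 30 + 1 = 31.
Hasse bound: |31 − (23+1)| = |7| = 7 ≤ 2√23 ≈ 9.5917 ✓.


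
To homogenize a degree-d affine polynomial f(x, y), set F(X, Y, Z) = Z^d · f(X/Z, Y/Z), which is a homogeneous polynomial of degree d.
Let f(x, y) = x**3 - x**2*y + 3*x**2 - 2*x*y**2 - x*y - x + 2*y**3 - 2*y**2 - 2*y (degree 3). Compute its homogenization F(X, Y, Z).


F(X, Y, Z) = X**3 - X**2*Y + 3*X**2*Z - 2*X*Y**2 - X*Y*Z - X*Z**2 + 2*Y**3 - 2*Y**2*Z - 2*Y*Z**2

deg(f) = 3.
Substitute x = X/Z, y = Y/Z into f, then multiply by Z^3.
  monomial 1·x^3·y^0 ↦ 1·X^3·Y^0·Z^0.
  monomial -1·x^2·y^1 ↦ -1·X^2·Y^1·Z^0.
  monomial 3·x^2·y^0 ↦ 3·X^2·Y^0·Z^1.
  monomial -2·x^1·y^2 ↦ -2·X^1·Y^2·Z^0.
  monomial -1·x^1·y^1 ↦ -1·X^1·Y^1·Z^1.
  monomial -1·x^1·y^0 ↦ -1·X^1·Y^0·Z^2.
  monomial 2·x^0·y^3 ↦ 2·X^0·Y^3·Z^0.
  monomial -2·x^0·y^2 ↦ -2·X^0·Y^2·Z^1.
  monomial -2·x^0·y^1 ↦ -2·X^0·Y^1·Z^2.
Collecting: F(X, Y, Z) = X**3 - X**2*Y + 3*X**2*Z - 2*X*Y**2 - X*Y*Z - X*Z**2 + 2*Y**3 - 2*Y**2*Z - 2*Y*Z**2.


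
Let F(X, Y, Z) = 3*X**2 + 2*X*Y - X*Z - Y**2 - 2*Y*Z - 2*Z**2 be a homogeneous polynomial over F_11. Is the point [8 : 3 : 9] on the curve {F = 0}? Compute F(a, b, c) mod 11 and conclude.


F(8,3,9) ≡ 9 (mod 11); P is NOT on the curve.

Evaluate F(8, 3, 9) term-by-term (mod 11).
  3*X**2 ↦ 3·64·1·1 = 192
  2*X*Y ↦ 2·8·3·1 = 48
  -X*Z ↦ -1·8·1·9 = -72
  -Y**2 ↦ -1·1·9·1 = -9
  -2*Y*Z ↦ -2·1·3·9 = -54
  -2*Z**2 ↦ -2·1·1·81 = -162
Sum: F(8, 3, 9) = (192) + (48) + (-72) + (-9) + (-54) + (-162) = -57.
Reducing mod 11: -57 ≡ 9 (mod 11).
Since F(a, b, c) ≡ 9 ≠ 0 (mod 11), P does NOT lie on the curve.


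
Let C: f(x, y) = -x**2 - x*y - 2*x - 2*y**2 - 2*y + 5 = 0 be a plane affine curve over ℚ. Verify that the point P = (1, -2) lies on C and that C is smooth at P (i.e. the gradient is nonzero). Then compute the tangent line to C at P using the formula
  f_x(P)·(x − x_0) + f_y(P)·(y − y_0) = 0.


Tangent line at P: -2*x + 5*y + 12 = 0.

Step 1: f(1, -2) = 0, so P lies on C.
Step 2: partial derivatives
  f_x(x, y) = -2*x - y - 2, f_y(x, y) = -x - 4*y - 2.
  f_x(P) = -2, f_y(P) = 5 (gradient nonzero, so P is smooth).
Step 3: tangent line at P: -2·(x − 1) + 5·(y − -2) = 0.
Expanding: -2*x + 5*y + 12 = 0.


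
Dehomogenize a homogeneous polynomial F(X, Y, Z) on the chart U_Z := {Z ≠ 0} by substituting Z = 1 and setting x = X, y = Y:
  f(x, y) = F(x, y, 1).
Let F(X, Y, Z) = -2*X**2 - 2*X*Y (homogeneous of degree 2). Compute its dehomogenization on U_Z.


f(x, y) = -2*x**2 - 2*x*y

On U_Z we set Z = 1. Each monomial c·X^i·Y^j·Z^k in F becomes c·x^i·y^j·1^k = c·x^i·y^j.
Substituting Z = 1: F(X, Y, 1) = -2*x**2 - 2*x*y.
Note: deg(f) ≤ deg(F) = 2; strict inequality happens when F is divisible by Z (lost terms).


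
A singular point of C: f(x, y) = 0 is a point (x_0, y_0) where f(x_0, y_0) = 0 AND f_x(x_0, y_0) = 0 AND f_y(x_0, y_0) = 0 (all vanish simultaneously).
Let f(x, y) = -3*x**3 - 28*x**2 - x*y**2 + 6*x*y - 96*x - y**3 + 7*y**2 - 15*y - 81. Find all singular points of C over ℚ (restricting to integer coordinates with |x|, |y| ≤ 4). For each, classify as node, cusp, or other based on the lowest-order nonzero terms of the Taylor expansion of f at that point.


Singular points: {(-3, 3)}; classification: node.

Compute partial derivatives:
  f_x = -9*x**2 - 56*x - y**2 + 6*y - 96.
  f_y = -2*x*y + 6*x - 3*y**2 + 14*y - 15.
Scan x_0 ∈ {−4, ..., 4}. For each x_0, f_y(x_0, y) is a polynomial in y; find its integer roots y ∈ {−4, ..., 4}, then test f_x and f at those candidates.
  x = -4: f_y(-4, y) = -3*y**2 + 22*y - 39; vanishes at y ∈ {3}. (-4, 3): f_x = -7 ≠ 0.
  x = -3: f_y(-3, y) = -3*y**2 + 20*y - 33; vanishes at y ∈ {3}. (-3, 3): f_x = 0, f = 0 — SINGULAR.
  x = -2: f_y(-2, y) = -3*y**2 + 18*y - 27; vanishes at y ∈ {3}. (-2, 3): f_x = -11 ≠ 0.
  x = -1: f_y(-1, y) = -3*y**2 + 16*y - 21; vanishes at y ∈ {3}. (-1, 3): f_x = -40 ≠ 0.
  x = 0: f_y(0, y) = -3*y**2 + 14*y - 15; vanishes at y ∈ {3}. (0, 3): f_x = -87 ≠ 0.
  x = 1: f_y(1, y) = -3*y**2 + 12*y - 9; vanishes at y ∈ {1, 3}. (1, 1): f_x = -156 ≠ 0; (1, 3): f_x = -152 ≠ 0.
  x = 2: f_y(2, y) = -3*y**2 + 10*y - 3; vanishes at y ∈ {3}. (2, 3): f_x = -235 ≠ 0.
  x = 3: f_y(3, y) = -3*y**2 + 8*y + 3; vanishes at y ∈ {3}. (3, 3): f_x = -336 ≠ 0.
  x = 4: f_y(4, y) = -3*y**2 + 6*y + 9; vanishes at y ∈ {-1, 3}. (4, -1): f_x = -471 ≠ 0; (4, 3): f_x = -455 ≠ 0.
Only singular point on the grid: (-3, 3).
Classify: substitute x = -3 + u, y = 3 + v and expand: f = -3*u**3 - u**2 - u*v**2 - v**3 + v**2.
No constant or linear terms (consistent with a singular point). Quadratic part: -u**2 + v**2. Cubic part: -3*u**3 - u*v**2 - v**3.
The quadratic part v**2 - u**2 = (v − u)(v + u) splits into two distinct linear factors, so there are two distinct tangent lines y − 3 = ±(x − -3) — this is a node (ordinary double point).
Classification: node.


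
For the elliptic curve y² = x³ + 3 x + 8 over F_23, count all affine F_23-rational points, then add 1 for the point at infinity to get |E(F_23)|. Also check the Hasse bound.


Affine points = {(0, 10), (0, 13), (1, 9), (1, 14), (6, 9), (6, 14), (7, 2), (7, 21), (10, 7), (10, 16), (12, 1), (12, 22), (13, 6), (13, 17), (15, 1), (15, 22), (16, 9), (16, 14), (17, 2), (17, 21), (18, 11), (18, 12), (19, 1), (19, 22), (20, 8), (20, 15), (22, 2), (22, 21)}; affine count = 28; |E(F_23)| = 29.

Discriminant check: Δ ∝ 4a³ + 27b² = 4·3³ + 27·8² = 4·27 + 27·64 ≡ 19 (mod 23). Nonzero ⇒ E is nonsingular.
For each x ∈ F_23, compute rhs = x³ + 3·x + 8 mod 23, then count y ∈ F_23 with y² ≡ rhs.
  x = 0: rhs = 8, matching y values: 10, 13 (2 points).
  x = 1: rhs = 12, matching y values: 9, 14 (2 points).
  x = 2: rhs = 22, matching y values: none (0 points).
  x = 3: rhs = 21, matching y values: none (0 points).
  x = 4: rhs = 15, matching y values: none (0 points).
  x = 5: rhs = 10, matching y values: none (0 points).
  x = 6: rhs = 12, matching y values: 9, 14 (2 points).
  x = 7: rhs = 4, matching y values: 2, 21 (2 points).
  x = 8: rhs = 15, matching y values: none (0 points).
  x = 9: rhs = 5, matching y values: none (0 points).
  x = 10: rhs = 3, matching y values: 7, 16 (2 points).
  x = 11: rhs = 15, matching y values: none (0 points).
  x = 12: rhs = 1, matching y values: 1, 22 (2 points).
  x = 13: rhs = 13, matching y values: 6, 17 (2 points).
  x = 14: rhs = 11, matching y values: none (0 points).
  x = 15: rhs = 1, matching y values: 1, 22 (2 points).
  x = 16: rhs = 12, matching y values: 9, 14 (2 points).
  x = 17: rhs = 4, matching y values: 2, 21 (2 points).
  x = 18: rhs = 6, matching y values: 11, 12 (2 points).
  x = 19: rhs = 1, matching y values: 1, 22 (2 points).
  x = 20: rhs = 18, matching y values: 8, 15 (2 points).
  x = 21: rhs = 17, matching y values: none (0 points).
  x = 22: rhs = 4, matching y values: 2, 21 (2 points).
Total affine count: 28.
Full point count |E(F_23)| = 28 + 1 = 29.
Hasse bound: |29 − (23+1)| = |5| = 5 ≤ 2√23 ≈ 9.5917 ✓.


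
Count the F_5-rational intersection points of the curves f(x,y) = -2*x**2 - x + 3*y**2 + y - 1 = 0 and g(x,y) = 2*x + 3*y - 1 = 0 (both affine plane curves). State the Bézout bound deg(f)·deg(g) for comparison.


Common zeros: ∅; count = 0; Bézout bound = 2.

deg(f) = 2, deg(g) = 1, so Bézout bound = 2.
Scan x ∈ F_5. For each x, list the y ∈ F_5 with f(x, y) ≡ 0 and those with g(x, y) ≡ 0 (mod 5); the common zeros in that column are the intersection.
  x = 0: f ≡ 0 at y ∈ ∅; g ≡ 0 at y ∈ {2}; common: ∅.
  x = 1: f ≡ 0 at y ∈ {1, 2}; g ≡ 0 at y ∈ {3}; common: ∅.
  x = 2: f ≡ 0 at y ∈ ∅; g ≡ 0 at y ∈ {4}; common: ∅.
  x = 3: f ≡ 0 at y ∈ {4}; g ≡ 0 at y ∈ {0}; common: ∅.
  x = 4: f ≡ 0 at y ∈ {4}; g ≡ 0 at y ∈ {1}; common: ∅.
Collecting: common zeros = ∅, so the count is 0.
Comparison with the Bézout bound: 0 ≤ 2 = deg(f)·deg(g), as expected for curves with no common component (the affine F_5-count falls short of the bound because intersections may lie at infinity, over extension fields, or carry multiplicity).


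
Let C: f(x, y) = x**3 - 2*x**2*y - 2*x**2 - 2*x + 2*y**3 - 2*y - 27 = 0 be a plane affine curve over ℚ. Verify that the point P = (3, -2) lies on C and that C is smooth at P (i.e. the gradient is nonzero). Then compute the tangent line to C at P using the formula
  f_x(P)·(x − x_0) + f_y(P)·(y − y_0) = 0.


Tangent line at P: 37*x + 4*y - 103 = 0.

Step 1: f(3, -2) = 0, so P lies on C.
Step 2: partial derivatives
  f_x(x, y) = 3*x**2 - 4*x*y - 4*x - 2, f_y(x, y) = -2*x**2 + 6*y**2 - 2.
  f_x(P) = 37, f_y(P) = 4 (gradient nonzero, so P is smooth).
Step 3: tangent line at P: 37·(x − 3) + 4·(y − -2) = 0.
Expanding: 37*x + 4*y - 103 = 0.


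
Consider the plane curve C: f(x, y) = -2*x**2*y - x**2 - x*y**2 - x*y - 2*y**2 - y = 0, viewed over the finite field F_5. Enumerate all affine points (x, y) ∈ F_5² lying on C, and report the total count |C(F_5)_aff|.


Affine F_5-points: {(0, 0), (0, 2), (1, 3), (1, 4), (3, 3), (4, 4)}; count = 6.

For each of the 25 pairs (x, y) ∈ F_5², evaluate f(x, y) mod 5. Record the zeros.
  x = 0: [0↦0, 1↦2, 2↦0, 3↦4, 4↦4]  zeros at y ∈ {0, 2}
  x = 1: [0↦4, 1↦2, 2↦4, 3↦0, 4↦0]  zeros at y ∈ {3, 4}
  x = 2: [0↦1, 1↦1, 2↦3, 3↦2, 4↦3]  zeros at y ∈ ∅
  x = 3: [0↦1, 1↦4, 2↦2, 3↦0, 4↦3]  zeros at y ∈ {3}
  x = 4: [0↦4, 1↦1, 2↦1, 3↦4, 4↦0]  zeros at y ∈ {4}
Collecting zeros: affine points = {(0, 0), (0, 2), (1, 3), (1, 4), (3, 3), (4, 4)}.
Total count |C(F_5)_aff| = 6.


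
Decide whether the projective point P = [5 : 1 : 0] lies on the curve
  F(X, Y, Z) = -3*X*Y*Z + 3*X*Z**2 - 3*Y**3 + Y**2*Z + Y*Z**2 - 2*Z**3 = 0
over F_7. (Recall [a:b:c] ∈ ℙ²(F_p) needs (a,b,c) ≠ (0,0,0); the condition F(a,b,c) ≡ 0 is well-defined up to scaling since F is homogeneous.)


F(5,1,0) ≡ 4 (mod 7); P is NOT on the curve.

Evaluate F(5, 1, 0) term-by-term (mod 7).
  -3*X*Y*Z ↦ -3·5·1·0 = 0
  3*X*Z**2 ↦ 3·5·1·0 = 0
  -3*Y**3 ↦ -3·1·1·1 = -3
  Y**2*Z ↦ 1·1·1·0 = 0
  Y*Z**2 ↦ 1·1·1·0 = 0
  -2*Z**3 ↦ -2·1·1·0 = 0
Sum: F(5, 1, 0) = (0) + (0) + (-3) + (0) + (0) + (0) = -3.
Reducing mod 7: -3 ≡ 4 (mod 7).
Since F(a, b, c) ≡ 4 ≠ 0 (mod 7), P does NOT lie on the curve.


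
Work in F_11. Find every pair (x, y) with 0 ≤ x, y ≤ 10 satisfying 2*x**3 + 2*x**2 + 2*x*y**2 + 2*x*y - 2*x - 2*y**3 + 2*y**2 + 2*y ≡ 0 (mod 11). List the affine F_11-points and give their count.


Affine F_11-points: {(0, 0), (0, 4), (0, 8), (2, 7), (2, 8), (2, 10), (3, 0), (4, 10), (5, 9), (7, 0), (8, 3), (8, 8), (8, 9), (10, 1)}; count = 14.

For each of the 121 pairs (x, y) ∈ F_11², evaluate f(x, y) mod 11. Record the zeros.
  x = 0: [0↦0, 1↦2, 2↦7, 3↦3, 4↦0, 5↦8, 6↦4, 7↦9, 8↦0, 9↦9, 10↦2]  zeros at y ∈ {0, 4, 8}
  x = 1: [0↦2, 1↦8, 2↦10, 3↦7, 4↦9, 5↦4, 6↦2, 7↦2, 8↦3, 9↦4, 10↦4]  zeros at y ∈ ∅
  x = 2: [0↦9, 1↦8, 2↦7, 3↦5, 4↦1, 5↦5, 6↦5, 7↦0, 8↦0, 9↦4, 10↦0]  zeros at y ∈ {7, 8, 10}
  x = 3: [0↦0, 1↦3, 2↦10, 3↦9, 4↦10, 5↦1, 6↦3, 7↦4, 8↦3, 9↦10, 10↦2]  zeros at y ∈ {0}
  x = 4: [0↦9, 1↦5, 2↦9, 3↦9, 4↦4, 5↦4, 6↦8, 7↦4, 8↦2, 9↦1, 10↦0]  zeros at y ∈ {10}
  x = 5: [0↦4, 1↦4, 2↦5, 3↦6, 4↦6, 5↦4, 6↦10, 7↦1, 8↦9, 9↦0, 10↦6]  zeros at y ∈ {9}
  x = 6: [0↦8, 1↦1, 2↦10, 3↦1, 4↦6, 5↦2, 6↦10, 7↦7, 8↦3, 9↦8, 10↦10]  zeros at y ∈ ∅
  x = 7: [0↦0, 1↦8, 2↦3, 3↦6, 4↦5, 5↦10, 6↦9, 7↦1, 8↦7, 9↦4, 10↦2]  zeros at y ∈ {0}
  x = 8: [0↦3, 1↦4, 2↦7, 3↦0, 4↦4, 5↦7, 6↦8, 7↦6, 8↦0, 9↦0, 10↦5]  zeros at y ∈ {3, 8, 9}
  x = 9: [0↦7, 1↦1, 2↦1, 3↦6, 4↦4, 5↦5, 6↦8, 7↦1, 8↦5, 9↦8, 10↦9]  zeros at y ∈ ∅
  x = 10: [0↦2, 1↦0, 2↦8, 3↦3, 4↦6, 5↦5, 6↦10, 7↦9, 8↦1, 9↦7, 10↦4]  zeros at y ∈ {1}
Collecting zeros: affine points = {(0, 0), (0, 4), (0, 8), (2, 7), (2, 8), (2, 10), (3, 0), (4, 10), (5, 9), (7, 0), (8, 3), (8, 8), (8, 9), (10, 1)}.
Total count |C(F_11)_aff| = 14.


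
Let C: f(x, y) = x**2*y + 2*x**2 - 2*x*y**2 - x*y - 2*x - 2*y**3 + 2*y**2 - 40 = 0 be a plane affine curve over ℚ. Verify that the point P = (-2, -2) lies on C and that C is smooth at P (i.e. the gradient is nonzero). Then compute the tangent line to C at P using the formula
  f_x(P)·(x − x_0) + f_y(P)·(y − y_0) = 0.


Tangent line at P: -8*x - 42*y - 100 = 0.

Step 1: f(-2, -2) = 0, so P lies on C.
Step 2: partial derivatives
  f_x(x, y) = 2*x*y + 4*x - 2*y**2 - y - 2, f_y(x, y) = x**2 - 4*x*y - x - 6*y**2 + 4*y.
  f_x(P) = -8, f_y(P) = -42 (gradient nonzero, so P is smooth).
Step 3: tangent line at P: -8·(x − -2) + -42·(y − -2) = 0.
Expanding: -8*x - 42*y - 100 = 0.


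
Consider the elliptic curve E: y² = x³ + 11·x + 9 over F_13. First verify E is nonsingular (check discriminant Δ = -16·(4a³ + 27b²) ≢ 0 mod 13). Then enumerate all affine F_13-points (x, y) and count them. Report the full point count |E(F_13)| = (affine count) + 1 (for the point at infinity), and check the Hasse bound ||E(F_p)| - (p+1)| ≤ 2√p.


Affine points = {(0, 3), (0, 10), (2, 0), (3, 2), (3, 11), (4, 0), (7, 0), (10, 1), (10, 12), (12, 6), (12, 7)}; affine count = 11; |E(F_13)| = 12.

Discriminant check: Δ ∝ 4a³ + 27b² = 4·11³ + 27·9² = 4·1331 + 27·81 ≡ 10 (mod 13). Nonzero ⇒ E is nonsingular.
For each x ∈ F_13, compute rhs = x³ + 11·x + 9 mod 13, then count y ∈ F_13 with y² ≡ rhs.
  x = 0: rhs = 9, matching y values: 3, 10 (2 points).
  x = 1: rhs = 8, matching y values: none (0 points).
  x = 2: rhs = 0, matching y values: 0 (1 points).
  x = 3: rhs = 4, matching y values: 2, 11 (2 points).
  x = 4: rhs = 0, matching y values: 0 (1 points).
  x = 5: rhs = 7, matching y values: none (0 points).
  x = 6: rhs = 5, matching y values: none (0 points).
  x = 7: rhs = 0, matching y values: 0 (1 points).
  x = 8: rhs = 11, matching y values: none (0 points).
  x = 9: rhs = 5, matching y values: none (0 points).
  x = 10: rhs = 1, matching y values: 1, 12 (2 points).
  x = 11: rhs = 5, matching y values: none (0 points).
  x = 12: rhs = 10, matching y values: 6, 7 (2 points).
Total affine count: 11.
Full point count |E(F_13)| = 11 + 1 = 12.
Hasse bound: |12 − (13+1)| = |-2| = 2 ≤ 2√13 ≈ 7.2111 ✓.


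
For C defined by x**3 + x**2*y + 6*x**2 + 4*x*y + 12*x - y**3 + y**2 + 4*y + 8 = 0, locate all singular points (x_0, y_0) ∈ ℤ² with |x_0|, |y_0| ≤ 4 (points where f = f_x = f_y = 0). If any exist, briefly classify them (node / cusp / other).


Singular points: {(-2, 0)}; classification: cusp.

Compute partial derivatives:
  f_x = 3*x**2 + 2*x*y + 12*x + 4*y + 12.
  f_y = x**2 + 4*x - 3*y**2 + 2*y + 4.
Scan x_0 ∈ {−4, ..., 4}. For each x_0, f_y(x_0, y) is a polynomial in y; find its integer roots y ∈ {−4, ..., 4}, then test f_x and f at those candidates.
  x = -4: f_y(-4, y) = -3*y**2 + 2*y + 4; no integer root y with |y| ≤ 4.
  x = -3: f_y(-3, y) = -3*y**2 + 2*y + 1; vanishes at y ∈ {1}. (-3, 1): f_x = 1 ≠ 0.
  x = -2: f_y(-2, y) = -3*y**2 + 2*y; vanishes at y ∈ {0}. (-2, 0): f_x = 0, f = 0 — SINGULAR.
  x = -1: f_y(-1, y) = -3*y**2 + 2*y + 1; vanishes at y ∈ {1}. (-1, 1): f_x = 5 ≠ 0.
  x = 0: f_y(0, y) = -3*y**2 + 2*y + 4; no integer root y with |y| ≤ 4.
  x = 1: f_y(1, y) = -3*y**2 + 2*y + 9; no integer root y with |y| ≤ 4.
  x = 2: f_y(2, y) = -3*y**2 + 2*y + 16; vanishes at y ∈ {-2}. (2, -2): f_x = 32 ≠ 0.
  x = 3: f_y(3, y) = -3*y**2 + 2*y + 25; no integer root y with |y| ≤ 4.
  x = 4: f_y(4, y) = -3*y**2 + 2*y + 36; no integer root y with |y| ≤ 4.
Only singular point on the grid: (-2, 0).
Classify: substitute x = -2 + u, y = 0 + v and expand: f = u**3 + u**2*v - v**3 + v**2.
No constant or linear terms (consistent with a singular point). Quadratic part: v**2. Cubic part: u**3 + u**2*v - v**3.
The quadratic part v**2 is a perfect square, so there is a single (double) tangent line v = 0, i.e. y = 0. Restricting the cubic part to that line (v = 0) leaves u**3 ≠ 0, so f is not divisible by v and the branch is v² ≈ -u**3 to lowest order — this is a cusp.
Classification: cusp.


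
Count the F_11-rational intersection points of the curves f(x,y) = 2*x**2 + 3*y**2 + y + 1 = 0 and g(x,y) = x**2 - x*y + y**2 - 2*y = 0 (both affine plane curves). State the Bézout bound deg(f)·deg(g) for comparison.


Common zeros: ∅; count = 0; Bézout bound = 4.

deg(f) = 2, deg(g) = 2, so Bézout bound = 4.
Scan x ∈ F_11. For each x, list the y ∈ F_11 with f(x, y) ≡ 0 and those with g(x, y) ≡ 0 (mod 11); the common zeros in that column are the intersection.
  x = 0: f ≡ 0 at y ∈ {9}; g ≡ 0 at y ∈ {0, 2}; common: ∅.
  x = 1: f ≡ 0 at y ∈ {3, 4}; g ≡ 0 at y ∈ {5, 9}; common: ∅.
  x = 2: f ≡ 0 at y ∈ {8, 10}; g ≡ 0 at y ∈ {2}; common: ∅.
  x = 3: f ≡ 0 at y ∈ {2, 5}; g ≡ 0 at y ∈ {8}; common: ∅.
  x = 4: f ≡ 0 at y ∈ {0, 7}; g ≡ 0 at y ∈ {1, 5}; common: ∅.
  x = 5: f ≡ 0 at y ∈ {1, 6}; g ≡ 0 at y ∈ {8, 10}; common: ∅.
  x = 6: f ≡ 0 at y ∈ {1, 6}; g ≡ 0 at y ∈ ∅; common: ∅.
  x = 7: f ≡ 0 at y ∈ {0, 7}; g ≡ 0 at y ∈ ∅; common: ∅.
  x = 8: f ≡ 0 at y ∈ {2, 5}; g ≡ 0 at y ∈ {1, 9}; common: ∅.
  x = 9: f ≡ 0 at y ∈ {8, 10}; g ≡ 0 at y ∈ ∅; common: ∅.
  x = 10: f ≡ 0 at y ∈ {3, 4}; g ≡ 0 at y ∈ ∅; common: ∅.
Collecting: common zeros = ∅, so the count is 0.
Comparison with the Bézout bound: 0 ≤ 4 = deg(f)·deg(g), as expected for curves with no common component (the affine F_11-count falls short of the bound because intersections may lie at infinity, over extension fields, or carry multiplicity).


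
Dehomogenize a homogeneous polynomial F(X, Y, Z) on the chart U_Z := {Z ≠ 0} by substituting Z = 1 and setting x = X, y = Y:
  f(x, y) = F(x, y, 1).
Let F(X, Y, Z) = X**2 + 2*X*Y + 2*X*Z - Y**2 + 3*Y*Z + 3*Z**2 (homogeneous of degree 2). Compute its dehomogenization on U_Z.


f(x, y) = x**2 + 2*x*y + 2*x - y**2 + 3*y + 3

On U_Z we set Z = 1. Each monomial c·X^i·Y^j·Z^k in F becomes c·x^i·y^j·1^k = c·x^i·y^j.
Substituting Z = 1: F(X, Y, 1) = x**2 + 2*x*y + 2*x - y**2 + 3*y + 3.
Note: deg(f) ≤ deg(F) = 2; strict inequality happens when F is divisible by Z (lost terms).


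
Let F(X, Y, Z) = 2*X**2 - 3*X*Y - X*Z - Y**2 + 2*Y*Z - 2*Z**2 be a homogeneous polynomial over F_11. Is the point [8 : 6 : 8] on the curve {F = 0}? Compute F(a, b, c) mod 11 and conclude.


F(8,6,8) ≡ 6 (mod 11); P is NOT on the curve.

Evaluate F(8, 6, 8) term-by-term (mod 11).
  2*X**2 ↦ 2·64·1·1 = 128
  -3*X*Y ↦ -3·8·6·1 = -144
  -X*Z ↦ -1·8·1·8 = -64
  -Y**2 ↦ -1·1·36·1 = -36
  2*Y*Z ↦ 2·1·6·8 = 96
  -2*Z**2 ↦ -2·1·1·64 = -128
Sum: F(8, 6, 8) = (128) + (-144) + (-64) + (-36) + (96) + (-128) = -148.
Reducing mod 11: -148 ≡ 6 (mod 11).
Since F(a, b, c) ≡ 6 ≠ 0 (mod 11), P does NOT lie on the curve.


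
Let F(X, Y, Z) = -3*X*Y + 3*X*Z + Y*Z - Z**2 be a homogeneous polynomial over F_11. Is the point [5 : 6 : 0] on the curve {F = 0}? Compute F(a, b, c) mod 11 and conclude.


F(5,6,0) ≡ 9 (mod 11); P is NOT on the curve.

Evaluate F(5, 6, 0) term-by-term (mod 11).
  -3*X*Y ↦ -3·5·6·1 = -90
  3*X*Z ↦ 3·5·1·0 = 0
  Y*Z ↦ 1·1·6·0 = 0
  -Z**2 ↦ -1·1·1·0 = 0
Sum: F(5, 6, 0) = (-90) + (0) + (0) + (0) = -90.
Reducing mod 11: -90 ≡ 9 (mod 11).
Since F(a, b, c) ≡ 9 ≠ 0 (mod 11), P does NOT lie on the curve.


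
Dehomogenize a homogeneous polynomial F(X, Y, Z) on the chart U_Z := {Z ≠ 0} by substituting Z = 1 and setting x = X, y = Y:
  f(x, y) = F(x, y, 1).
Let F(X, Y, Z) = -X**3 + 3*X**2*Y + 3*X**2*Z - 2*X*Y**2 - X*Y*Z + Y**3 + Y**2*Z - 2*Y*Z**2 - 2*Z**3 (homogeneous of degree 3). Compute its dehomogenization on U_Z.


f(x, y) = -x**3 + 3*x**2*y + 3*x**2 - 2*x*y**2 - x*y + y**3 + y**2 - 2*y - 2

On U_Z we set Z = 1. Each monomial c·X^i·Y^j·Z^k in F becomes c·x^i·y^j·1^k = c·x^i·y^j.
Substituting Z = 1: F(X, Y, 1) = -x**3 + 3*x**2*y + 3*x**2 - 2*x*y**2 - x*y + y**3 + y**2 - 2*y - 2.
Note: deg(f) ≤ deg(F) = 3; strict inequality happens when F is divisible by Z (lost terms).


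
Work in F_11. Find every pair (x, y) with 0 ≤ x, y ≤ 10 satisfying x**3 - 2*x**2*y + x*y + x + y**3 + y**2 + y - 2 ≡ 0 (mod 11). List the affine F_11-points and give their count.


Affine F_11-points: {(1, 0), (1, 10), (3, 3), (4, 0), (5, 8), (6, 0), (7, 7), (8, 7), (10, 7)}; count = 9.

For each of the 121 pairs (x, y) ∈ F_11², evaluate f(x, y) mod 11. Record the zeros.
  x = 0: [0↦9, 1↦1, 2↦1, 3↦4, 4↦5, 5↦10, 6↦3, 7↦1, 8↦10, 9↦3, 10↦8]  zeros at y ∈ ∅
  x = 1: [0↦0, 1↦2, 2↦1, 3↦3, 4↦3, 5↦7, 6↦10, 7↦7, 8↦4, 9↦7, 10↦0]  zeros at y ∈ {0, 10}
  x = 2: [0↦8, 1↦5, 2↦10, 3↦7, 4↦2, 5↦1, 6↦10, 7↦2, 8↦5, 9↦3, 10↦2]  zeros at y ∈ ∅
  x = 3: [0↦6, 1↦5, 2↦1, 3↦0, 4↦8, 5↦9, 6↦9, 7↦3, 8↦8, 9↦8, 10↦9]  zeros at y ∈ {3}
  x = 4: [0↦0, 1↦8, 2↦2, 3↦10, 4↦5, 5↦4, 6↦2, 7↦5, 8↦8, 9↦6, 10↦5]  zeros at y ∈ {0}
  x = 5: [0↦7, 1↦9, 2↦8, 3↦10, 4↦10, 5↦3, 6↦6, 7↦3, 8↦0, 9↦3, 10↦7]  zeros at y ∈ {8}
  x = 6: [0↦0, 1↦3, 2↦3, 3↦6, 4↦7, 5↦1, 6↦5, 7↦3, 8↦1, 9↦5, 10↦10]  zeros at y ∈ {0}
  x = 7: [0↦7, 1↦7, 2↦4, 3↦4, 4↦2, 5↦4, 6↦5, 7↦0, 8↦6, 9↦7, 10↦9]  zeros at y ∈ {7}
  x = 8: [0↦1, 1↦5, 2↦6, 3↦10, 4↦1, 5↦7, 6↦1, 7↦0, 8↦10, 9↦4, 10↦10]  zeros at y ∈ {7}
  x = 9: [0↦10, 1↦3, 2↦4, 3↦8, 4↦10, 5↦5, 6↦10, 7↦9, 8↦8, 9↦2, 10↦8]  zeros at y ∈ ∅
  x = 10: [0↦7, 1↦7, 2↦4, 3↦4, 4↦2, 5↦4, 6↦5, 7↦0, 8↦6, 9↦7, 10↦9]  zeros at y ∈ {7}
Collecting zeros: affine points = {(1, 0), (1, 10), (3, 3), (4, 0), (5, 8), (6, 0), (7, 7), (8, 7), (10, 7)}.
Total count |C(F_11)_aff| = 9.


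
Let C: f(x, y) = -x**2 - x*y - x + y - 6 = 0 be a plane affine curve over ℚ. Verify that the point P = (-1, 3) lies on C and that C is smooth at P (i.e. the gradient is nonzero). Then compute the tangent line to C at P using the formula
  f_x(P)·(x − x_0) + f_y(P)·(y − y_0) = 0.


Tangent line at P: -2*x + 2*y - 8 = 0.

Step 1: f(-1, 3) = 0, so P lies on C.
Step 2: partial derivatives
  f_x(x, y) = -2*x - y - 1, f_y(x, y) = 1 - x.
  f_x(P) = -2, f_y(P) = 2 (gradient nonzero, so P is smooth).
Step 3: tangent line at P: -2·(x − -1) + 2·(y − 3) = 0.
Expanding: -2*x + 2*y - 8 = 0.


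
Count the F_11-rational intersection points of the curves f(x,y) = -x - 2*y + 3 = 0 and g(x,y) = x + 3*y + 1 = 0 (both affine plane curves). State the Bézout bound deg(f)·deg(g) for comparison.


Common zeros: {(0, 7)}; count = 1; Bézout bound = 1.

deg(f) = 1, deg(g) = 1, so Bézout bound = 1.
Scan x ∈ F_11. For each x, list the y ∈ F_11 with f(x, y) ≡ 0 and those with g(x, y) ≡ 0 (mod 11); the common zeros in that column are the intersection.
  x = 0: f ≡ 0 at y ∈ {7}; g ≡ 0 at y ∈ {7}; common: {7}.
  x = 1: f ≡ 0 at y ∈ {1}; g ≡ 0 at y ∈ {3}; common: ∅.
  x = 2: f ≡ 0 at y ∈ {6}; g ≡ 0 at y ∈ {10}; common: ∅.
  x = 3: f ≡ 0 at y ∈ {0}; g ≡ 0 at y ∈ {6}; common: ∅.
  x = 4: f ≡ 0 at y ∈ {5}; g ≡ 0 at y ∈ {2}; common: ∅.
  x = 5: f ≡ 0 at y ∈ {10}; g ≡ 0 at y ∈ {9}; common: ∅.
  x = 6: f ≡ 0 at y ∈ {4}; g ≡ 0 at y ∈ {5}; common: ∅.
  x = 7: f ≡ 0 at y ∈ {9}; g ≡ 0 at y ∈ {1}; common: ∅.
  x = 8: f ≡ 0 at y ∈ {3}; g ≡ 0 at y ∈ {8}; common: ∅.
  x = 9: f ≡ 0 at y ∈ {8}; g ≡ 0 at y ∈ {4}; common: ∅.
  x = 10: f ≡ 0 at y ∈ {2}; g ≡ 0 at y ∈ {0}; common: ∅.
Collecting: common zeros = {(0, 7)}, so the count is 1.
Comparison with the Bézout bound: 1 ≤ 1 = deg(f)·deg(g), as expected for curves with no common component (the bound is attained).


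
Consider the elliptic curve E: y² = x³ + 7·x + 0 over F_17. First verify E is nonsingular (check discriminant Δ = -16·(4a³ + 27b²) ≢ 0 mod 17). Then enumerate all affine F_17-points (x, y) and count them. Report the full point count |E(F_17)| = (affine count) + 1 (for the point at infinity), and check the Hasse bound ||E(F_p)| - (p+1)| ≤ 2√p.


Affine points = {(0, 0), (1, 5), (1, 12), (7, 1), (7, 16), (10, 4), (10, 13), (16, 3), (16, 14)}; affine count = 9; |E(F_17)| = 10.

Discriminant check: Δ ∝ 4a³ + 27b² = 4·7³ + 27·0² = 4·343 + 27·0 ≡ 12 (mod 17). Nonzero ⇒ E is nonsingular.
For each x ∈ F_17, compute rhs = x³ + 7·x + 0 mod 17, then count y ∈ F_17 with y² ≡ rhs.
  x = 0: rhs = 0, matching y values: 0 (1 points).
  x = 1: rhs = 8, matching y values: 5, 12 (2 points).
  x = 2: rhs = 5, matching y values: none (0 points).
  x = 3: rhs = 14, matching y values: none (0 points).
  x = 4: rhs = 7, matching y values: none (0 points).
  x = 5: rhs = 7, matching y values: none (0 points).
  x = 6: rhs = 3, matching y values: none (0 points).
  x = 7: rhs = 1, matching y values: 1, 16 (2 points).
  x = 8: rhs = 7, matching y values: none (0 points).
  x = 9: rhs = 10, matching y values: none (0 points).
  x = 10: rhs = 16, matching y values: 4, 13 (2 points).
  x = 11: rhs = 14, matching y values: none (0 points).
  x = 12: rhs = 10, matching y values: none (0 points).
  x = 13: rhs = 10, matching y values: none (0 points).
  x = 14: rhs = 3, matching y values: none (0 points).
  x = 15: rhs = 12, matching y values: none (0 points).
  x = 16: rhs = 9, matching y values: 3, 14 (2 points).
Total affine count: 9.
Full point count |E(F_17)| = 9 + 1 = 10.
Hasse bound: |10 − (17+1)| = |-8| = 8 ≤ 2√17 ≈ 8.2462 ✓.


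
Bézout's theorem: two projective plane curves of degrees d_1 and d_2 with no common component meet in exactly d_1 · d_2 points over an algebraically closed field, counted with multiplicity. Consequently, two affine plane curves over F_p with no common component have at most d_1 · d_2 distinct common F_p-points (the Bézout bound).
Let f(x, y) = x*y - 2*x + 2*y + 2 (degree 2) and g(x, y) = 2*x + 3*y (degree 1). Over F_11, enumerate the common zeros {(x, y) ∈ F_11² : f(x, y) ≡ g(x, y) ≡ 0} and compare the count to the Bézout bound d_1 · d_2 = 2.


Common zeros: {(2, 6), (4, 1)}; count = 2; Bézout bound = 2.

deg(f) = 2, deg(g) = 1, so Bézout bound = 2.
Scan x ∈ F_11. For each x, list the y ∈ F_11 with f(x, y) ≡ 0 and those with g(x, y) ≡ 0 (mod 11); the common zeros in that column are the intersection.
  x = 0: f ≡ 0 at y ∈ {10}; g ≡ 0 at y ∈ {0}; common: ∅.
  x = 1: f ≡ 0 at y ∈ {0}; g ≡ 0 at y ∈ {3}; common: ∅.
  x = 2: f ≡ 0 at y ∈ {6}; g ≡ 0 at y ∈ {6}; common: {6}.
  x = 3: f ≡ 0 at y ∈ {3}; g ≡ 0 at y ∈ {9}; common: ∅.
  x = 4: f ≡ 0 at y ∈ {1}; g ≡ 0 at y ∈ {1}; common: {1}.
  x = 5: f ≡ 0 at y ∈ {9}; g ≡ 0 at y ∈ {4}; common: ∅.
  x = 6: f ≡ 0 at y ∈ {4}; g ≡ 0 at y ∈ {7}; common: ∅.
  x = 7: f ≡ 0 at y ∈ {5}; g ≡ 0 at y ∈ {10}; common: ∅.
  x = 8: f ≡ 0 at y ∈ {8}; g ≡ 0 at y ∈ {2}; common: ∅.
  x = 9: f ≡ 0 at y ∈ ∅; g ≡ 0 at y ∈ {5}; common: ∅.
  x = 10: f ≡ 0 at y ∈ {7}; g ≡ 0 at y ∈ {8}; common: ∅.
Collecting: common zeros = {(2, 6), (4, 1)}, so the count is 2.
Comparison with the Bézout bound: 2 ≤ 2 = deg(f)·deg(g), as expected for curves with no common component (the bound is attained).


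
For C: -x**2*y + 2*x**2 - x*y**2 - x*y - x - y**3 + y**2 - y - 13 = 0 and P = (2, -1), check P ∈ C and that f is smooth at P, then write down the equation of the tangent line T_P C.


Tangent line at P: 11*x - 8*y - 30 = 0.

Step 1: f(2, -1) = 0, so P lies on C.
Step 2: partial derivatives
  f_x(x, y) = -2*x*y + 4*x - y**2 - y - 1, f_y(x, y) = -x**2 - 2*x*y - x - 3*y**2 + 2*y - 1.
  f_x(P) = 11, f_y(P) = -8 (gradient nonzero, so P is smooth).
Step 3: tangent line at P: 11·(x − 2) + -8·(y − -1) = 0.
Expanding: 11*x - 8*y - 30 = 0.


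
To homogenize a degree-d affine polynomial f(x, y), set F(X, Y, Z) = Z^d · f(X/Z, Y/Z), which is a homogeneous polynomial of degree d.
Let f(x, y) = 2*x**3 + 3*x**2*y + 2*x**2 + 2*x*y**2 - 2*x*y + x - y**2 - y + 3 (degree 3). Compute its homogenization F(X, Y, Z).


F(X, Y, Z) = 2*X**3 + 3*X**2*Y + 2*X**2*Z + 2*X*Y**2 - 2*X*Y*Z + X*Z**2 - Y**2*Z - Y*Z**2 + 3*Z**3

deg(f) = 3.
Substitute x = X/Z, y = Y/Z into f, then multiply by Z^3.
  monomial 2·x^3·y^0 ↦ 2·X^3·Y^0·Z^0.
  monomial 3·x^2·y^1 ↦ 3·X^2·Y^1·Z^0.
  monomial 2·x^2·y^0 ↦ 2·X^2·Y^0·Z^1.
  monomial 2·x^1·y^2 ↦ 2·X^1·Y^2·Z^0.
  monomial -2·x^1·y^1 ↦ -2·X^1·Y^1·Z^1.
  monomial 1·x^1·y^0 ↦ 1·X^1·Y^0·Z^2.
  monomial -1·x^0·y^2 ↦ -1·X^0·Y^2·Z^1.
  monomial -1·x^0·y^1 ↦ -1·X^0·Y^1·Z^2.
  monomial 3·x^0·y^0 ↦ 3·X^0·Y^0·Z^3.
Collecting: F(X, Y, Z) = 2*X**3 + 3*X**2*Y + 2*X**2*Z + 2*X*Y**2 - 2*X*Y*Z + X*Z**2 - Y**2*Z - Y*Z**2 + 3*Z**3.


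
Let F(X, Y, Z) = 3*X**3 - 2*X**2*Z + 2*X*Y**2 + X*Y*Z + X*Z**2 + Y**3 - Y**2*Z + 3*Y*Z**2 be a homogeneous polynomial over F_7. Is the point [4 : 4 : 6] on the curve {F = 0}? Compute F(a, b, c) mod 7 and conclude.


F(4,4,6) ≡ 5 (mod 7); P is NOT on the curve.

Evaluate F(4, 4, 6) term-by-term (mod 7).
  3*X**3 ↦ 3·64·1·1 = 192
  -2*X**2*Z ↦ -2·16·1·6 = -192
  2*X*Y**2 ↦ 2·4·16·1 = 128
  X*Y*Z ↦ 1·4·4·6 = 96
  X*Z**2 ↦ 1·4·1·36 = 144
  Y**3 ↦ 1·1·64·1 = 64
  -Y**2*Z ↦ -1·1·16·6 = -96
  3*Y*Z**2 ↦ 3·1·4·36 = 432
Sum: F(4, 4, 6) = (192) + (-192) + (128) + (96) + (144) + (64) + (-96) + (432) = 768.
Reducing mod 7: 768 ≡ 5 (mod 7).
Since F(a, b, c) ≡ 5 ≠ 0 (mod 7), P does NOT lie on the curve.


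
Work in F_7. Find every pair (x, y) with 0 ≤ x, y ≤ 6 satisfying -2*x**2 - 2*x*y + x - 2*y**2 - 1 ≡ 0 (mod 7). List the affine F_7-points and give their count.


Affine F_7-points: {(1, 2), (1, 4), (2, 0), (2, 5), (4, 5), (6, 4)}; count = 6.

For each of the 49 pairs (x, y) ∈ F_7², evaluate f(x, y) mod 7. Record the zeros.
  x = 0: [0↦6, 1↦4, 2↦5, 3↦2, 4↦2, 5↦5, 6↦4]  zeros at y ∈ ∅
  x = 1: [0↦5, 1↦1, 2↦0, 3↦2, 4↦0, 5↦1, 6↦5]  zeros at y ∈ {2, 4}
  x = 2: [0↦0, 1↦1, 2↦5, 3↦5, 4↦1, 5↦0, 6↦2]  zeros at y ∈ {0, 5}
  x = 3: [0↦5, 1↦4, 2↦6, 3↦4, 4↦5, 5↦2, 6↦2]  zeros at y ∈ ∅
  x = 4: [0↦6, 1↦3, 2↦3, 3↦6, 4↦5, 5↦0, 6↦5]  zeros at y ∈ {5}
  x = 5: [0↦3, 1↦5, 2↦3, 3↦4, 4↦1, 5↦1, 6↦4]  zeros at y ∈ ∅
  x = 6: [0↦3, 1↦3, 2↦6, 3↦5, 4↦0, 5↦5, 6↦6]  zeros at y ∈ {4}
Collecting zeros: affine points = {(1, 2), (1, 4), (2, 0), (2, 5), (4, 5), (6, 4)}.
Total count |C(F_7)_aff| = 6.


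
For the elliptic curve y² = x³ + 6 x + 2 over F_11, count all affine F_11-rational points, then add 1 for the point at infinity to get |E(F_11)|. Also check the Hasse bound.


Affine points = {(1, 3), (1, 8), (2, 0), (3, 5), (3, 6), (5, 5), (5, 6), (6, 1), (6, 10), (8, 1), (8, 10), (9, 2), (9, 9)}; affine count = 13; |E(F_11)| = 14.

Discriminant check: Δ ∝ 4a³ + 27b² = 4·6³ + 27·2² = 4·216 + 27·4 ≡ 4 (mod 11). Nonzero ⇒ E is nonsingular.
For each x ∈ F_11, compute rhs = x³ + 6·x + 2 mod 11, then count y ∈ F_11 with y² ≡ rhs.
  x = 0: rhs = 2, matching y values: none (0 points).
  x = 1: rhs = 9, matching y values: 3, 8 (2 points).
  x = 2: rhs = 0, matching y values: 0 (1 points).
  x = 3: rhs = 3, matching y values: 5, 6 (2 points).
  x = 4: rhs = 2, matching y values: none (0 points).
  x = 5: rhs = 3, matching y values: 5, 6 (2 points).
  x = 6: rhs = 1, matching y values: 1, 10 (2 points).
  x = 7: rhs = 2, matching y values: none (0 points).
  x = 8: rhs = 1, matching y values: 1, 10 (2 points).
  x = 9: rhs = 4, matching y values: 2, 9 (2 points).
  x = 10: rhs = 6, matching y values: none (0 points).
Total affine count: 13.
Full point count |E(F_11)| = 13 + 1 = 14.
Hasse bound: |14 − (11+1)| = |2| = 2 ≤ 2√11 ≈ 6.6332 ✓.


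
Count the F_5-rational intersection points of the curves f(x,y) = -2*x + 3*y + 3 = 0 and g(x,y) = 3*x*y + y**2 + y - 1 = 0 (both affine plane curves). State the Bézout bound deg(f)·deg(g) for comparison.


Common zeros: {(1, 3), (3, 1)}; count = 2; Bézout bound = 2.

deg(f) = 1, deg(g) = 2, so Bézout bound = 2.
Scan x ∈ F_5. For each x, list the y ∈ F_5 with f(x, y) ≡ 0 and those with g(x, y) ≡ 0 (mod 5); the common zeros in that column are the intersection.
  x = 0: f ≡ 0 at y ∈ {4}; g ≡ 0 at y ∈ {2}; common: ∅.
  x = 1: f ≡ 0 at y ∈ {3}; g ≡ 0 at y ∈ {3}; common: {3}.
  x = 2: f ≡ 0 at y ∈ {2}; g ≡ 0 at y ∈ ∅; common: ∅.
  x = 3: f ≡ 0 at y ∈ {1}; g ≡ 0 at y ∈ {1, 4}; common: {1}.
  x = 4: f ≡ 0 at y ∈ {0}; g ≡ 0 at y ∈ ∅; common: ∅.
Collecting: common zeros = {(1, 3), (3, 1)}, so the count is 2.
Comparison with the Bézout bound: 2 ≤ 2 = deg(f)·deg(g), as expected for curves with no common component (the bound is attained).


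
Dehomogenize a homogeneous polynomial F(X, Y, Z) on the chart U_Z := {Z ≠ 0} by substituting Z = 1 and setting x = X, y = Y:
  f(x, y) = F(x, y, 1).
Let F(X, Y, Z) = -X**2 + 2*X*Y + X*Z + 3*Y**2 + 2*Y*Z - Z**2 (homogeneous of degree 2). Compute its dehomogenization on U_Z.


f(x, y) = -x**2 + 2*x*y + x + 3*y**2 + 2*y - 1

On U_Z we set Z = 1. Each monomial c·X^i·Y^j·Z^k in F becomes c·x^i·y^j·1^k = c·x^i·y^j.
Substituting Z = 1: F(X, Y, 1) = -x**2 + 2*x*y + x + 3*y**2 + 2*y - 1.
Note: deg(f) ≤ deg(F) = 2; strict inequality happens when F is divisible by Z (lost terms).


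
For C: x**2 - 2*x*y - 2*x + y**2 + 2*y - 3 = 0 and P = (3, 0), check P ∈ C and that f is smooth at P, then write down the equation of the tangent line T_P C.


Tangent line at P: 4*x - 4*y - 12 = 0.

Step 1: f(3, 0) = 0, so P lies on C.
Step 2: partial derivatives
  f_x(x, y) = 2*x - 2*y - 2, f_y(x, y) = -2*x + 2*y + 2.
  f_x(P) = 4, f_y(P) = -4 (gradient nonzero, so P is smooth).
Step 3: tangent line at P: 4·(x − 3) + -4·(y − 0) = 0.
Expanding: 4*x - 4*y - 12 = 0.


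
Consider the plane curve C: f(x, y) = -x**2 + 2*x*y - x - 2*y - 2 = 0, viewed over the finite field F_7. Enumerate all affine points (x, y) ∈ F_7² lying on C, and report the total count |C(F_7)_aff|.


Affine F_7-points: {(0, 6), (2, 4), (3, 0), (4, 6), (5, 4), (6, 3)}; count = 6.

For each of the 49 pairs (x, y) ∈ F_7², evaluate f(x, y) mod 7. Record the zeros.
  x = 0: [0↦5, 1↦3, 2↦1, 3↦6, 4↦4, 5↦2, 6↦0]  zeros at y ∈ {6}
  x = 1: [0↦3, 1↦3, 2↦3, 3↦3, 4↦3, 5↦3, 6↦3]  zeros at y ∈ ∅
  x = 2: [0↦6, 1↦1, 2↦3, 3↦5, 4↦0, 5↦2, 6↦4]  zeros at y ∈ {4}
  x = 3: [0↦0, 1↦4, 2↦1, 3↦5, 4↦2, 5↦6, 6↦3]  zeros at y ∈ {0}
  x = 4: [0↦6, 1↦5, 2↦4, 3↦3, 4↦2, 5↦1, 6↦0]  zeros at y ∈ {6}
  x = 5: [0↦3, 1↦4, 2↦5, 3↦6, 4↦0, 5↦1, 6↦2]  zeros at y ∈ {4}
  x = 6: [0↦5, 1↦1, 2↦4, 3↦0, 4↦3, 5↦6, 6↦2]  zeros at y ∈ {3}
Collecting zeros: affine points = {(0, 6), (2, 4), (3, 0), (4, 6), (5, 4), (6, 3)}.
Total count |C(F_7)_aff| = 6.
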